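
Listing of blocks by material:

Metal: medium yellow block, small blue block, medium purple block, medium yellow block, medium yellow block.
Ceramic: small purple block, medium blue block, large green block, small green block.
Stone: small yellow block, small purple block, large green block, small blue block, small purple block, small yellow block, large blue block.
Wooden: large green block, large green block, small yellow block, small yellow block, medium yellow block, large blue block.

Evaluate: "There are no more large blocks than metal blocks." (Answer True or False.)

False

|large blocks| = 6.
|metal blocks| = 5.
The claim requires 6 ≤ 5, which does not hold.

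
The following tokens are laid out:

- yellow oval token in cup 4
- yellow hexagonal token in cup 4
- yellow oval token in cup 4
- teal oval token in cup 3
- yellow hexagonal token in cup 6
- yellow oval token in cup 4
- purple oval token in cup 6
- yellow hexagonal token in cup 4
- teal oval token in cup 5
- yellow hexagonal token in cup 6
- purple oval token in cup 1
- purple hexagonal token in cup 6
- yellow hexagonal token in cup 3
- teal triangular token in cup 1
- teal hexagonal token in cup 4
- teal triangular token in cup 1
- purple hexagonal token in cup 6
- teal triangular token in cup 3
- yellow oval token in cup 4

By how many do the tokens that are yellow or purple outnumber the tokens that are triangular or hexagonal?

2

tokens that are yellow or purple: 13.
tokens that are triangular or hexagonal: 11.
13 − 11 = 2.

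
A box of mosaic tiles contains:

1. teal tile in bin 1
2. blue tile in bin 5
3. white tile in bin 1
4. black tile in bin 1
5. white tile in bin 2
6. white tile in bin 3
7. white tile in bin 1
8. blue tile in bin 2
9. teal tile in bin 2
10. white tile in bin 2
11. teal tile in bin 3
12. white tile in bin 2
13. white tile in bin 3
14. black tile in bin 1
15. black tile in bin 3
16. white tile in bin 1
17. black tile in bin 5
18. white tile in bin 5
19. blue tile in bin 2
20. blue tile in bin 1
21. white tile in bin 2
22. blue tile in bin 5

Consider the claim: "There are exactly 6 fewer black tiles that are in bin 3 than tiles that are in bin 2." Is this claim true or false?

True

black tiles in bin 3: 1.
tiles in bin 2: 7.
The claim requires 7 − 1 (= 6) to equal 6, which holds.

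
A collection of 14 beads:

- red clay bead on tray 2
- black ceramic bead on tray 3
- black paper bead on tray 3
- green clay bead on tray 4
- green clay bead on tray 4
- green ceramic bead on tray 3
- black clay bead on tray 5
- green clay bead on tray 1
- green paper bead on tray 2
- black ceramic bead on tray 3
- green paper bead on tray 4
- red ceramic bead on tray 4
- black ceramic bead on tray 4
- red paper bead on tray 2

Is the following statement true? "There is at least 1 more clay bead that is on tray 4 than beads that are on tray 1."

There are 2 clay beads on tray 4.
There is 1 bead on tray 1.
The claim requires 2 − 1 = 1 ≥ 1, which holds.

True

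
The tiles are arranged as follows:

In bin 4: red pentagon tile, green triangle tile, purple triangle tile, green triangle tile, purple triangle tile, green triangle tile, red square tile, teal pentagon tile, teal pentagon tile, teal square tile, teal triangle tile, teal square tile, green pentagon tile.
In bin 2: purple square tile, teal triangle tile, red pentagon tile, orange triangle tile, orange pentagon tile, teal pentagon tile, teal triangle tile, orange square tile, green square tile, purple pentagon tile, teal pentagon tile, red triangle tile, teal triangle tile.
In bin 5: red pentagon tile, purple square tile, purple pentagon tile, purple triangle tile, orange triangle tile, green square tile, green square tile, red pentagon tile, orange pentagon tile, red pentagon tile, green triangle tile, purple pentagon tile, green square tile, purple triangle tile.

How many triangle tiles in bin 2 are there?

5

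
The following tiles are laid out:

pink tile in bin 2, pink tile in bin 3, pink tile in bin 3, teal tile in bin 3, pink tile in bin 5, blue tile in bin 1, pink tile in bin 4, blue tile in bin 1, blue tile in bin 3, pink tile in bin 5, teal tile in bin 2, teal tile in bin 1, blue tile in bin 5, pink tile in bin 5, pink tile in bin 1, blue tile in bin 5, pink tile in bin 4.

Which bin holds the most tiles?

Counts by bin: bin 5→5, bin 3→4, bin 1→4, bin 4→2, bin 2→2.
The maximum is 5, held uniquely by bin 5.

bin 5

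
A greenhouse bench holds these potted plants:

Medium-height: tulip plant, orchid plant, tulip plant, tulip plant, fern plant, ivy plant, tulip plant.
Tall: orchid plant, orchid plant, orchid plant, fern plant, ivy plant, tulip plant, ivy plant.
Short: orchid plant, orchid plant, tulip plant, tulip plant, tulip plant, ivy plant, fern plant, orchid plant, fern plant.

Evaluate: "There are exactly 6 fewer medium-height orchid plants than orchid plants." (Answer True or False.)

True

|medium-height orchid plants| = 1.
|orchid plants| = 7.
The claim requires 7 − 1 (= 6) to equal 6, which holds.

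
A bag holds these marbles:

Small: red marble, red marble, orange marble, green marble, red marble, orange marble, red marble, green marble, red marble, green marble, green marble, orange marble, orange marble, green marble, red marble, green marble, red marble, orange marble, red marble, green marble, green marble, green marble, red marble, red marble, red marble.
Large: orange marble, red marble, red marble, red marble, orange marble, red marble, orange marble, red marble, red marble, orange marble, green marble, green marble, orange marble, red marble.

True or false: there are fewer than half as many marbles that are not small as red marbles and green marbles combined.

marbles that are not small: 14.
red marbles: 18; green marbles: 11; combined: 18 + 11 = 29.
The claim requires 2 × 14 = 28 < 29, which holds.

True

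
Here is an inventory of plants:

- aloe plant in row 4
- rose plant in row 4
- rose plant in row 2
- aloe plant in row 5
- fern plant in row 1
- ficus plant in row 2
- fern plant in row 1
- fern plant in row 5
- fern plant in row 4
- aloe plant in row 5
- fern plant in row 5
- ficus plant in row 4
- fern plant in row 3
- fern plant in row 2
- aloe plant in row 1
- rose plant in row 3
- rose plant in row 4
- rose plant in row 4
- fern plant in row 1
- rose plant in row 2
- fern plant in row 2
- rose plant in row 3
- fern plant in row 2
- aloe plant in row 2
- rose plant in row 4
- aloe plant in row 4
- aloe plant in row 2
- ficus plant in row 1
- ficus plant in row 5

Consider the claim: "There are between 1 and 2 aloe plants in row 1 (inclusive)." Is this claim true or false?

|aloe plants in row 1| = 1.
The claim requires 1 ≤ 1 ≤ 2, which holds.

True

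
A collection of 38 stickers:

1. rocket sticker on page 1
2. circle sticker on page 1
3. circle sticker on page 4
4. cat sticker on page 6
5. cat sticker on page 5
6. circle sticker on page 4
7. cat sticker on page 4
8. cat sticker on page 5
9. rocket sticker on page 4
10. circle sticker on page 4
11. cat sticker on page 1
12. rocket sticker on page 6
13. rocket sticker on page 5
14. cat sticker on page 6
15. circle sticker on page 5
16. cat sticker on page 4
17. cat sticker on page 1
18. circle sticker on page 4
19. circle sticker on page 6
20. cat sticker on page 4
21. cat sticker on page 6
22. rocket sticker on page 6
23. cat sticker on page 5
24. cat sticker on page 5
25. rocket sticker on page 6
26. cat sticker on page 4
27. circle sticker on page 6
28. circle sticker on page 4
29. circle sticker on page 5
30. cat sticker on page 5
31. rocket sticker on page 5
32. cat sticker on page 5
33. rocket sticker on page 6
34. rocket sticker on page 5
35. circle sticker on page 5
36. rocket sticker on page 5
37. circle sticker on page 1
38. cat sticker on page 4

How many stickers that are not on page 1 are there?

Total stickers: 38; with the excluded value: 5; remaining 38 − 5 = 33.

33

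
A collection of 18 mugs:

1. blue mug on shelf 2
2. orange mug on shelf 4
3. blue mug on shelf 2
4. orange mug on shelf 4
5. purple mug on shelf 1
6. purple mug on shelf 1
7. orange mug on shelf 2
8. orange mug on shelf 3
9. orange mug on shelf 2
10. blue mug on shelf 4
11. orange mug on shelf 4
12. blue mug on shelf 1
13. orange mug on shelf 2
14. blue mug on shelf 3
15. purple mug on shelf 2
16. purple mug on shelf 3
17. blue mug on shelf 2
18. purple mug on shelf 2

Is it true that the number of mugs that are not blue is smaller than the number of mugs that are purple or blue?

There are 12 mugs that are not blue.
There are 11 mugs that are purple or blue.
The claim requires 12 < 11, which does not hold.

False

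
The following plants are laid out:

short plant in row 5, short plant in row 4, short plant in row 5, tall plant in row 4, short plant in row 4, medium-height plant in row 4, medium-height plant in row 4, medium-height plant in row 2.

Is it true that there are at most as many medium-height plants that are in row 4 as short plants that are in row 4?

medium-height plants in row 4: 2.
short plants in row 4: 2.
The claim requires 2 ≤ 2, which holds.

True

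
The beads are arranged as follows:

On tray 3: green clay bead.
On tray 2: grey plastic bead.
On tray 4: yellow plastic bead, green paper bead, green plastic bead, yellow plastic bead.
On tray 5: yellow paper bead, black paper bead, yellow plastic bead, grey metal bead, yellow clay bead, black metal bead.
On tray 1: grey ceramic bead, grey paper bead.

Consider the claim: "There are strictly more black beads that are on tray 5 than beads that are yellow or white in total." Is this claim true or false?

There are 2 black beads on tray 5.
There are 5 beads that are yellow or white.
The claim requires 2 > 5, which does not hold.

False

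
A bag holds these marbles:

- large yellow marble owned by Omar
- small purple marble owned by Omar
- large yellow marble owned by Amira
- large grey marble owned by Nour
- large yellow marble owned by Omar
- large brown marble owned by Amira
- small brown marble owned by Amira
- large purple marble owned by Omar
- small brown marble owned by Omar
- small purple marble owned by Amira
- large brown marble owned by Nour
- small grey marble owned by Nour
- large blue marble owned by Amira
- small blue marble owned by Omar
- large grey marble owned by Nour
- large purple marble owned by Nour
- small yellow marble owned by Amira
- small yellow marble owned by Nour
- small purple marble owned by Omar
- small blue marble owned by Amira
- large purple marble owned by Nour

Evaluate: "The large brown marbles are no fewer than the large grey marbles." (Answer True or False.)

True

large brown marbles: 2.
large grey marbles: 2.
The claim requires 2 ≥ 2, which holds.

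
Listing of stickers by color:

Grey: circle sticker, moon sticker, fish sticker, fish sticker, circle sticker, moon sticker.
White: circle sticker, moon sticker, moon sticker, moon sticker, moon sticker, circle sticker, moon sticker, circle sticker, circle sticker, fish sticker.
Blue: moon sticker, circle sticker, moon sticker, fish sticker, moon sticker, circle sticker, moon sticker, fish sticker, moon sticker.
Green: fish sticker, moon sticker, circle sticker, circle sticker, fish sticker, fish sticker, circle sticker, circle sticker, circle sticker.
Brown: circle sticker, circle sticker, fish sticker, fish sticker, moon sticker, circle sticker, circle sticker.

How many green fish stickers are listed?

3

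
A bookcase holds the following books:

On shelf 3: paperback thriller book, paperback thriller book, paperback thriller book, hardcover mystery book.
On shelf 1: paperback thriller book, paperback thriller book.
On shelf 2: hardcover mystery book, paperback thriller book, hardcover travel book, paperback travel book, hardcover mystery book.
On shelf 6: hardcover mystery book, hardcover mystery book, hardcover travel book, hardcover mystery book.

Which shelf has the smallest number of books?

shelf 1

Counts by shelf: shelf 2→5, shelf 6→4, shelf 3→4, shelf 1→2.
The minimum is 2, held uniquely by shelf 1.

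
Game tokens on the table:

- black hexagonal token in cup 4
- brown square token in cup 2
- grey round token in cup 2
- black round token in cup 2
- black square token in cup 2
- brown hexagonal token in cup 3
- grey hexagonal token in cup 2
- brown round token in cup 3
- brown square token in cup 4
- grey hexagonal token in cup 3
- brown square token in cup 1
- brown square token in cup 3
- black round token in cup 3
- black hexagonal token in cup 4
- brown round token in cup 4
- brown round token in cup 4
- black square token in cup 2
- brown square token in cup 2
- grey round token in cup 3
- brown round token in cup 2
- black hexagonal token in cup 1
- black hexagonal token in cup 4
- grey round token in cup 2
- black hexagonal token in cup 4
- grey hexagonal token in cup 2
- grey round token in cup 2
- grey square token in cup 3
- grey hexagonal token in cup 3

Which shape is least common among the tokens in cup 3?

square

Counts by shape (restricted to tokens in cup 3): hexagonal 3, round 3, square 2.
The minimum is 2, held uniquely by square.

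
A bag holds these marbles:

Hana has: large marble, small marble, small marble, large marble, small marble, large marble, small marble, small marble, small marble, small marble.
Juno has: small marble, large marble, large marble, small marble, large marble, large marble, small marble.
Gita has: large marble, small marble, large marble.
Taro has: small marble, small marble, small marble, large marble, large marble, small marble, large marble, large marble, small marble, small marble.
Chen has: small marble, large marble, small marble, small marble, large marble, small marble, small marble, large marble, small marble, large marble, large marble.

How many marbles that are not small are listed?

18

Total marbles: 41; with the excluded value: 23; remaining 41 − 23 = 18.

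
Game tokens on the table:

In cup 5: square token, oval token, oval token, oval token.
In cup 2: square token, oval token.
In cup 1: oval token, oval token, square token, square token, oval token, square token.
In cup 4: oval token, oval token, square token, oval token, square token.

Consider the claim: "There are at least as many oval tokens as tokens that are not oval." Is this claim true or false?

|oval tokens| = 10.
|tokens that are not oval| = 7.
The claim requires 10 ≥ 7, which holds.

True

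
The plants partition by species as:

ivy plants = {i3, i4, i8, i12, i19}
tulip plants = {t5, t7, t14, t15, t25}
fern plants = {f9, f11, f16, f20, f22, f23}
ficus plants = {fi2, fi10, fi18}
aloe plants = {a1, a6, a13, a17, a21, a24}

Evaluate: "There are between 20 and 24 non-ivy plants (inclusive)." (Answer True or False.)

There are 20 non-ivy plants.
The claim requires 20 ≤ 20 ≤ 24, which holds.

True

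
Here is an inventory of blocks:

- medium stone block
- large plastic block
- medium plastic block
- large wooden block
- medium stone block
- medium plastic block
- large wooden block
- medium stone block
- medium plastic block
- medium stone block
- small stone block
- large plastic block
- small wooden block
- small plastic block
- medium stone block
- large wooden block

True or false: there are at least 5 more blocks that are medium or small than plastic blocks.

|blocks that are medium or small| = 11.
|plastic blocks| = 6.
The claim requires 11 − 6 = 5 ≥ 5, which holds.

True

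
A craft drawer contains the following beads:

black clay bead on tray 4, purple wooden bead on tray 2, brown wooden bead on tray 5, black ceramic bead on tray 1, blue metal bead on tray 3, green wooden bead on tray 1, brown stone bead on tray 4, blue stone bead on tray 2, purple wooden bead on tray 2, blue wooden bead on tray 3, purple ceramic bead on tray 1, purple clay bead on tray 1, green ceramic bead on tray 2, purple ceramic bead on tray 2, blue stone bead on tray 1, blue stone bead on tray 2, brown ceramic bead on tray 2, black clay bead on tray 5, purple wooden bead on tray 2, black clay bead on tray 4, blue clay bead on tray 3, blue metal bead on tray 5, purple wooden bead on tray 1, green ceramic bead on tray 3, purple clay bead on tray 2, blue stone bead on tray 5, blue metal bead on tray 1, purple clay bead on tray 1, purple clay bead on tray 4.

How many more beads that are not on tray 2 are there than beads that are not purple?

1

beads that are not on tray 2: 20.
beads that are not purple: 19.
20 − 19 = 1.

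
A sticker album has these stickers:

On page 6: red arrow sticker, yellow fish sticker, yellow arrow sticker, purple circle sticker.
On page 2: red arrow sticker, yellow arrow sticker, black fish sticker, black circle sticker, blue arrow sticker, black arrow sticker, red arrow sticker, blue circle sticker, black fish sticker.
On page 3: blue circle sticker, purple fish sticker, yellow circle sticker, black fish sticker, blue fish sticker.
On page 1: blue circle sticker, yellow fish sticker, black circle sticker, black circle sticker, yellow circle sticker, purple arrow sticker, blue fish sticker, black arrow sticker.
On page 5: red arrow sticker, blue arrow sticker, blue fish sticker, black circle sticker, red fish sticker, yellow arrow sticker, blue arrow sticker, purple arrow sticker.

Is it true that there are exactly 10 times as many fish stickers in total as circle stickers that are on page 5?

|fish stickers| = 10.
|circle stickers on page 5| = 1.
The claim requires 10 = 10 × 1 = 10, which holds.

True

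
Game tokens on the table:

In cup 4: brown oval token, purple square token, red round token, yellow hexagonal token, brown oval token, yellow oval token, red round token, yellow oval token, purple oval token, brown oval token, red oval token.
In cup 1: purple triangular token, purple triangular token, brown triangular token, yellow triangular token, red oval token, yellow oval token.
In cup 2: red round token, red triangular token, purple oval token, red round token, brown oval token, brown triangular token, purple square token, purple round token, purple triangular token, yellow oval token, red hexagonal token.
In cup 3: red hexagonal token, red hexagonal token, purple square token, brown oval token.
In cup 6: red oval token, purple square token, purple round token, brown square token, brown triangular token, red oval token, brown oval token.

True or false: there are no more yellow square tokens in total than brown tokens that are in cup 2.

True

yellow square tokens: 0.
brown tokens in cup 2: 2.
The claim requires 0 ≤ 2, which holds.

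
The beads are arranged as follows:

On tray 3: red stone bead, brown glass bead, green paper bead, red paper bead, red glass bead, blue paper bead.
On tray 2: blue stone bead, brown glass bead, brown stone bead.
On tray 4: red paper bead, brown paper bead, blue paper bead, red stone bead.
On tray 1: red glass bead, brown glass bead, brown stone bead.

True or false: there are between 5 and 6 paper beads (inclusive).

|paper beads| = 6.
The claim requires 5 ≤ 6 ≤ 6, which holds.

True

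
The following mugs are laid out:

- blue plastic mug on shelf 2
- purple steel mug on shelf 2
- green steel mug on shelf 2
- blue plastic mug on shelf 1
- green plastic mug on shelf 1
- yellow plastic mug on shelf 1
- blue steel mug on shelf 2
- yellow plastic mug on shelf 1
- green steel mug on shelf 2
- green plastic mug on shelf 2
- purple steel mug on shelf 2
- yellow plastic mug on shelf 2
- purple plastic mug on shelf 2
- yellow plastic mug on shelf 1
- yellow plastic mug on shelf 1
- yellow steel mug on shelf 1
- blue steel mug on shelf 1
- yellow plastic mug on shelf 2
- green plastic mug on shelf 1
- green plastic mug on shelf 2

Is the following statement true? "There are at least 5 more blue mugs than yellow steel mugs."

False

blue mugs: 4.
yellow steel mugs: 1.
The claim requires 4 − 1 = 3 ≥ 5, which does not hold.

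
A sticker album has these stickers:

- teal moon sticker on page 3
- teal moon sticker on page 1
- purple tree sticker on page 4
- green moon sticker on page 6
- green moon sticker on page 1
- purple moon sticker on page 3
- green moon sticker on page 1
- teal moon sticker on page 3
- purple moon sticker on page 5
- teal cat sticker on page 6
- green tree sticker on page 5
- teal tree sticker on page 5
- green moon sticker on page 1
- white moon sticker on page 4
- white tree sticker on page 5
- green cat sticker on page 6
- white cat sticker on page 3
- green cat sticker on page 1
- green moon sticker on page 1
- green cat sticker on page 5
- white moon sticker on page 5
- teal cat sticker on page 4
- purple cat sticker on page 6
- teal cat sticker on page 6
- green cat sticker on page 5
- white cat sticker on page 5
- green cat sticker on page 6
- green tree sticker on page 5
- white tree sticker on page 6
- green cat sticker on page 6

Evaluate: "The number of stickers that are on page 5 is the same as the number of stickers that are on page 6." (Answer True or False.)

|stickers on page 5| = 9.
|stickers on page 6| = 8.
The claim requires 9 = 8, which does not hold.

False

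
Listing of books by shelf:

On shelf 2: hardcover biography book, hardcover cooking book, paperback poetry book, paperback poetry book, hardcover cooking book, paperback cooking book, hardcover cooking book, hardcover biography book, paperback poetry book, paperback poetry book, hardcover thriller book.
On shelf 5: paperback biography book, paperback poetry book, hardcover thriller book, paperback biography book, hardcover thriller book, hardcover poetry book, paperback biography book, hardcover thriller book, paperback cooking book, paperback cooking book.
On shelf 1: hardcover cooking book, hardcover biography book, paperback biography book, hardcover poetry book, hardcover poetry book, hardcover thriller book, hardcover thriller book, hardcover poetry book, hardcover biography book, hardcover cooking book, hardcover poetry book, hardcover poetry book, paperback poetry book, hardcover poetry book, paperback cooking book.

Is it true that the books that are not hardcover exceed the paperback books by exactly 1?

False

|books that are not hardcover| = 14.
|paperback books| = 14.
The claim requires 14 − 14 (= 0) to equal 1, which does not hold.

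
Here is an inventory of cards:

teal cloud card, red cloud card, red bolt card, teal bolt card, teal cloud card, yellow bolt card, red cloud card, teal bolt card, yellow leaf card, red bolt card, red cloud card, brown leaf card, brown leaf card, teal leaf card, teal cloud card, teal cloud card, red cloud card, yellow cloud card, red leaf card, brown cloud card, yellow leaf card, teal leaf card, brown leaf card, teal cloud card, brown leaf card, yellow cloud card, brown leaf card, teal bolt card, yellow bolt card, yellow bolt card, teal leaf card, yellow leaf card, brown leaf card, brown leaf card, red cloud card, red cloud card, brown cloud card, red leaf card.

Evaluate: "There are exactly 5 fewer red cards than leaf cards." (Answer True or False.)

red cards: 10.
leaf cards: 15.
The claim requires 15 − 10 (= 5) to equal 5, which holds.

True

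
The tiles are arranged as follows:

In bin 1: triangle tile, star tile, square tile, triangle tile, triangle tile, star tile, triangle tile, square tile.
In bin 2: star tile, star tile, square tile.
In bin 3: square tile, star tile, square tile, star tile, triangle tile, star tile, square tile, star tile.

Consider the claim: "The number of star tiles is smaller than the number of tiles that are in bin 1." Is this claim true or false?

|star tiles| = 8.
|tiles in bin 1| = 8.
The claim requires 8 < 8, which does not hold.

False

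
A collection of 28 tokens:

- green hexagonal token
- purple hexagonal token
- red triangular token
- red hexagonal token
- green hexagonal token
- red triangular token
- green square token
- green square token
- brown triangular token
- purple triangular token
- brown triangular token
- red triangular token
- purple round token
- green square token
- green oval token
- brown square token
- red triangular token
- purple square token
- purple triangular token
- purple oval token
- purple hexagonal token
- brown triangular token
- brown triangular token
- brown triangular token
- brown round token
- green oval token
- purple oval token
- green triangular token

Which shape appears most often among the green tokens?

square

Counts by shape (restricted to green tokens): square 3, hexagonal 2, oval 2, triangular 1.
The maximum is 3, held uniquely by square.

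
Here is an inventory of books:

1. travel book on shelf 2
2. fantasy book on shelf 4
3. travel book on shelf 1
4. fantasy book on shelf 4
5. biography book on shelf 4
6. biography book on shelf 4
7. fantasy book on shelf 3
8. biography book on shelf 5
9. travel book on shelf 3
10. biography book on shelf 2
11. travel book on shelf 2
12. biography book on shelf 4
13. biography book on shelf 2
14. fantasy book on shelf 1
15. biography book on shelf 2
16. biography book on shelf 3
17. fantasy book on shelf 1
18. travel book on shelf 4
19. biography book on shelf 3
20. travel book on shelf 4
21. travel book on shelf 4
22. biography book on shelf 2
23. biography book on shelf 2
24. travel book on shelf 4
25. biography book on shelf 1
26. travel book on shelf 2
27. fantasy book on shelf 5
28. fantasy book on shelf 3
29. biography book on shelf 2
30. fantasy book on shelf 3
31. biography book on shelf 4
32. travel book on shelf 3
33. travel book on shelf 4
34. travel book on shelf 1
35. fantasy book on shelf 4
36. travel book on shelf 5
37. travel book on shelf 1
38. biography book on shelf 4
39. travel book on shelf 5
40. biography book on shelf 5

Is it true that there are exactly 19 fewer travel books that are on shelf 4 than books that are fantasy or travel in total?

True

travel books on shelf 4: 5.
books that are fantasy or travel: 24.
The claim requires 24 − 5 (= 19) to equal 19, which holds.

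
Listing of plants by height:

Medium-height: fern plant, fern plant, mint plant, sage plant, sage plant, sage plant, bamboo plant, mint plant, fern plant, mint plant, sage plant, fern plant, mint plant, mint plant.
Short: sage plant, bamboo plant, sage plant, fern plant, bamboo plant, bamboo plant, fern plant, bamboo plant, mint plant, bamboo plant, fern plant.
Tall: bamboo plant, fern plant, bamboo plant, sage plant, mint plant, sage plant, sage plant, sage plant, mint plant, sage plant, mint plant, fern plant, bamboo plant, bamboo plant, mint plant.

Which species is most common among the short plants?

bamboo

Counts by species (restricted to short plants): bamboo 5, fern 3, sage 2, mint 1.
The maximum is 5, held uniquely by bamboo.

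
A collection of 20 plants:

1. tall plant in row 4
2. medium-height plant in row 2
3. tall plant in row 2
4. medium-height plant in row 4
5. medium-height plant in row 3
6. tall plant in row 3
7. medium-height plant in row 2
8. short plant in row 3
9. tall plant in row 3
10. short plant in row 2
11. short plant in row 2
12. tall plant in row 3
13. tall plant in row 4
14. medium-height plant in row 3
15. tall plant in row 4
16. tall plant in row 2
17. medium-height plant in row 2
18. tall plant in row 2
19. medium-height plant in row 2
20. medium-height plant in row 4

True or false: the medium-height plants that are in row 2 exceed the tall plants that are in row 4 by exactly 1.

True

medium-height plants in row 2: 4.
tall plants in row 4: 3.
The claim requires 4 − 3 (= 1) to equal 1, which holds.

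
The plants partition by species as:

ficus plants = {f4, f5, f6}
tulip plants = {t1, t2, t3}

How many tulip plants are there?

3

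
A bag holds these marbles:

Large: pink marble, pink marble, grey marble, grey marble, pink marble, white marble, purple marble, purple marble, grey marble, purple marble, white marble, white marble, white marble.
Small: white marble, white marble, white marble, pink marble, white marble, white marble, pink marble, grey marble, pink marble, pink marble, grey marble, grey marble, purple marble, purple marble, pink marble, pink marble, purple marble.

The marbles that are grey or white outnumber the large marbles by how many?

2

marbles that are grey or white: 15.
large marbles: 13.
15 − 13 = 2.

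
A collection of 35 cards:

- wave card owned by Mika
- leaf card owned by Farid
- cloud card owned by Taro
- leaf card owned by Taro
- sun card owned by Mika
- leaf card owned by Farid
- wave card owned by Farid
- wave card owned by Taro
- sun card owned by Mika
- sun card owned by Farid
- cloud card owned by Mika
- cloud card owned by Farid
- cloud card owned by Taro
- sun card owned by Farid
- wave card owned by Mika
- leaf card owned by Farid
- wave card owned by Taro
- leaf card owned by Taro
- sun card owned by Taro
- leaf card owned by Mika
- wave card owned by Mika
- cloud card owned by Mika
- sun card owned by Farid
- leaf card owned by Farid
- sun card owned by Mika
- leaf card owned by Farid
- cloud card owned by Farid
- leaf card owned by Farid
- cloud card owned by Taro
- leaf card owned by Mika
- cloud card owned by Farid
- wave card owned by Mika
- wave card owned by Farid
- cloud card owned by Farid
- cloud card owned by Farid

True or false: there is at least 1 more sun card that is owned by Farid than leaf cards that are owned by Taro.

|sun cards owned by Farid| = 3.
|leaf cards owned by Taro| = 2.
The claim requires 3 − 2 = 1 ≥ 1, which holds.

True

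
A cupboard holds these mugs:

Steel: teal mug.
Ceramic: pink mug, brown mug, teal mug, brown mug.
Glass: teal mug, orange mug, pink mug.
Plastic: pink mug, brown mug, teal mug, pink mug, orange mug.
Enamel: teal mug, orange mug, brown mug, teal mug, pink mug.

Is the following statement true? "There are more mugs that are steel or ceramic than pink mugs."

|mugs that are steel or ceramic| = 5.
|pink mugs| = 5.
The claim requires 5 > 5, which does not hold.

False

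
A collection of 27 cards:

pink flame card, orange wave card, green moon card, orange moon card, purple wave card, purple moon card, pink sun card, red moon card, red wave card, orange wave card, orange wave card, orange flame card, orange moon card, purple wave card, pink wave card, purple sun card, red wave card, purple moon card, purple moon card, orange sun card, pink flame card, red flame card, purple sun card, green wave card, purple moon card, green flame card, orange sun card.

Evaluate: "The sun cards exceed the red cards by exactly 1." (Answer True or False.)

True

There are 5 sun cards.
There are 4 red cards.
The claim requires 5 − 4 (= 1) to equal 1, which holds.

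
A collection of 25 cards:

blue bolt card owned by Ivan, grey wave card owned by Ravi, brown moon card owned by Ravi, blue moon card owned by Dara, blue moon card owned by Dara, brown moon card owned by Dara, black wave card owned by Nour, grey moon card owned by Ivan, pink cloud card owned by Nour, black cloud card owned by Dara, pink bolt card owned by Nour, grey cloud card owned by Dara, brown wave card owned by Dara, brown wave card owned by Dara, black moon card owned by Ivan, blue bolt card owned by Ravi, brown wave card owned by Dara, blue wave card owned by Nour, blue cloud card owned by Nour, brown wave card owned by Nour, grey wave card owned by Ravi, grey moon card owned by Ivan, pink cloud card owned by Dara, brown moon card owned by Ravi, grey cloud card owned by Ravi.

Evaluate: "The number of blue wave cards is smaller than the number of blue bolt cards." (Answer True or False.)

True

|blue wave cards| = 1.
|blue bolt cards| = 2.
The claim requires 1 < 2, which holds.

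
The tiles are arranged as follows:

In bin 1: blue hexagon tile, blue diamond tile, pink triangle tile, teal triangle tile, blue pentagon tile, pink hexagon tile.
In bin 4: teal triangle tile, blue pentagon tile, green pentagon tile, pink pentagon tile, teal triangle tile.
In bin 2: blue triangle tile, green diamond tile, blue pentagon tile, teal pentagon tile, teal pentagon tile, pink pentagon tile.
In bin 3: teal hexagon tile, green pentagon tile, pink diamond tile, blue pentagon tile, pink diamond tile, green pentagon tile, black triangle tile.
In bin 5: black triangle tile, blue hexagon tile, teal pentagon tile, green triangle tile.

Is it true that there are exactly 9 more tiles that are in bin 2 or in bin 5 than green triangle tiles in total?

True

tiles in bin 2 or in bin 5: 10.
green triangle tiles: 1.
The claim requires 10 − 1 (= 9) to equal 9, which holds.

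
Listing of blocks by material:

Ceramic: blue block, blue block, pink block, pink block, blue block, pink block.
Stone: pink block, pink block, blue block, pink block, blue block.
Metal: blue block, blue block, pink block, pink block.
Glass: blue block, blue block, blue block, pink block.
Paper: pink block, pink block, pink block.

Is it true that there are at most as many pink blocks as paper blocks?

There are 12 pink blocks.
There are 3 paper blocks.
The claim requires 12 ≤ 3, which does not hold.

False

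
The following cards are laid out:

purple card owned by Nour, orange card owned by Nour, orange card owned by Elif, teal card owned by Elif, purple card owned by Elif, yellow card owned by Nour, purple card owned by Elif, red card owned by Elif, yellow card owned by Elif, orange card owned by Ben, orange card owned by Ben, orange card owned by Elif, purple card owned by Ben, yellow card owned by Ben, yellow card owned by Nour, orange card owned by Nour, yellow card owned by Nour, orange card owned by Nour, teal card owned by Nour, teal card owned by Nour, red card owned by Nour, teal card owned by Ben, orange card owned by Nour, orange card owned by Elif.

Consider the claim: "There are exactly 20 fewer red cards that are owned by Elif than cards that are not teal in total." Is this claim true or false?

False

|red cards owned by Elif| = 1.
|cards that are not teal| = 20.
The claim requires 20 − 1 (= 19) to equal 20, which does not hold.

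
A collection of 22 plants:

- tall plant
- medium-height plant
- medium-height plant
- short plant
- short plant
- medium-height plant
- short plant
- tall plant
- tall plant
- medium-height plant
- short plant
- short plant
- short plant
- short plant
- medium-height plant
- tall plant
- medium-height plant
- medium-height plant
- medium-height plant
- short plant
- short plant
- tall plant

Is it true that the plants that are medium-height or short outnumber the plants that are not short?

True

|plants that are medium-height or short| = 17.
|plants that are not short| = 13.
The claim requires 17 > 13, which holds.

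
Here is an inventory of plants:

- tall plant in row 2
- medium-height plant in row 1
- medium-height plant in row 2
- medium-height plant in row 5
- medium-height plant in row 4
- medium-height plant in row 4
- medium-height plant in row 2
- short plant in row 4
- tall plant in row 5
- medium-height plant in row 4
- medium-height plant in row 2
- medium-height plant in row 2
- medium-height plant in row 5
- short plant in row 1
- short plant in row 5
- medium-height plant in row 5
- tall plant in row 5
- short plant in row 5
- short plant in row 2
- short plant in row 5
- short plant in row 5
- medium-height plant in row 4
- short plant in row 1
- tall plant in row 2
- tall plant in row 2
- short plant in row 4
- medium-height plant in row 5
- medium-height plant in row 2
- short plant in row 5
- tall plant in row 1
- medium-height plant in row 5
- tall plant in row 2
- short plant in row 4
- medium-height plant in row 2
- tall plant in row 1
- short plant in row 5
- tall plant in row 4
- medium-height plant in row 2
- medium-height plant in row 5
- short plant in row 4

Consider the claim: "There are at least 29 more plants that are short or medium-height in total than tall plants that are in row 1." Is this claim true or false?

|plants that are short or medium-height| = 31.
|tall plants in row 1| = 2.
The claim requires 31 − 2 = 29 ≥ 29, which holds.

True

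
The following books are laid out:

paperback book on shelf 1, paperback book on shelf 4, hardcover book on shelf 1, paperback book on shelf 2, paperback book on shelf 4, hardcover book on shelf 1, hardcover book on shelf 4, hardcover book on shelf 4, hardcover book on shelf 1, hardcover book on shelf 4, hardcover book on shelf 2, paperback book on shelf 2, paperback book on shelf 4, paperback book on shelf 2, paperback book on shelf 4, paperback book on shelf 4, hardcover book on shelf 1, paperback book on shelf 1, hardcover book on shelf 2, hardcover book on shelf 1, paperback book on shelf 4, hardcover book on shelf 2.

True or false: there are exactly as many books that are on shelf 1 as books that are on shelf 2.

There are 7 books on shelf 1.
There are 6 books on shelf 2.
The claim requires 7 = 6, which does not hold.

False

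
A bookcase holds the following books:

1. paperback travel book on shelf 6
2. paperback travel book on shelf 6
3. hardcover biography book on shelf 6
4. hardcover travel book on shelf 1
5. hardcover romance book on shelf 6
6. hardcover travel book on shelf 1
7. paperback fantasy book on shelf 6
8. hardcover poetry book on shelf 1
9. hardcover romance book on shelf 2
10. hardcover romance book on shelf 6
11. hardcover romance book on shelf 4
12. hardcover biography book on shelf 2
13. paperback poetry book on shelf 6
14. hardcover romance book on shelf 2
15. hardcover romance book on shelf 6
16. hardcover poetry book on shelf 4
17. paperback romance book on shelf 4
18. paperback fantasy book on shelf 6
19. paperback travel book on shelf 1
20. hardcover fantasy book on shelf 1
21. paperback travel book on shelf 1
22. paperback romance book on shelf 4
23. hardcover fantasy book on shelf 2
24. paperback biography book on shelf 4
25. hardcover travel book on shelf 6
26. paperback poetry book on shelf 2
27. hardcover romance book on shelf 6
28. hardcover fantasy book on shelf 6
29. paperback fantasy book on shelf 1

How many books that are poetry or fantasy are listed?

fantasy: 6; poetry: 4; together 6 + 4 = 10.

10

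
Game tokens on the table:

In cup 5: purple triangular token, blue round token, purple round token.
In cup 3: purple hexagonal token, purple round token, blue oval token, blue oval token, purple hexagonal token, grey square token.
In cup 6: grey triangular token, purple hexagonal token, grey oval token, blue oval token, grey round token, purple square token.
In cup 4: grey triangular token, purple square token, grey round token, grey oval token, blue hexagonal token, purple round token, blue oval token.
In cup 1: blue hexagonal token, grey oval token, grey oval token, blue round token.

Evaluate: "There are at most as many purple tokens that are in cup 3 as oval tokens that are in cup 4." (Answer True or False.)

purple tokens in cup 3: 3.
oval tokens in cup 4: 2.
The claim requires 3 ≤ 2, which does not hold.

False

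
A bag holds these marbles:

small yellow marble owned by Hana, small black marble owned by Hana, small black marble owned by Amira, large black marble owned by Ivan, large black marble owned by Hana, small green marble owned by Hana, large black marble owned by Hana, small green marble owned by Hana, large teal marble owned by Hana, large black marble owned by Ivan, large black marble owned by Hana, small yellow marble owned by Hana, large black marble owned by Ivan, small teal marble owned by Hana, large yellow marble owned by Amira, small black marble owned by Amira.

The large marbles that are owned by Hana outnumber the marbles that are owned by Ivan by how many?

1

large marbles owned by Hana: 4.
marbles owned by Ivan: 3.
4 − 3 = 1.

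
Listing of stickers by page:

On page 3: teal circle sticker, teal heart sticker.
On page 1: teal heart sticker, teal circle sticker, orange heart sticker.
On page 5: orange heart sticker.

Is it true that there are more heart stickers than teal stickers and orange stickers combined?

|heart stickers| = 4.
teal stickers: 4; orange stickers: 2; combined: 4 + 2 = 6.
The claim requires 4 > 6, which does not hold.

False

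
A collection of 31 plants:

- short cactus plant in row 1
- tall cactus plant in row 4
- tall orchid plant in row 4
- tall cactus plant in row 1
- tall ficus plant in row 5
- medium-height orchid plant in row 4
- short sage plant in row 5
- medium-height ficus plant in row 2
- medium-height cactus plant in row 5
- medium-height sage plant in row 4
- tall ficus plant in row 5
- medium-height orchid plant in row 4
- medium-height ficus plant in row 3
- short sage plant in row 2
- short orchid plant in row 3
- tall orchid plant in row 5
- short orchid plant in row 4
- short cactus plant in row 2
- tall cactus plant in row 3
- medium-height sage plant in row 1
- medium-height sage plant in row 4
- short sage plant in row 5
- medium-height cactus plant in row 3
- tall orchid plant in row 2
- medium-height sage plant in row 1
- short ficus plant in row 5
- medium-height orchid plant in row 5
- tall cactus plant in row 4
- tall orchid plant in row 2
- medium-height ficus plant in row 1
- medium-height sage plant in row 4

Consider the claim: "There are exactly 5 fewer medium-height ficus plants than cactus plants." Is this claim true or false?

medium-height ficus plants: 3.
cactus plants: 8.
The claim requires 8 − 3 (= 5) to equal 5, which holds.

True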